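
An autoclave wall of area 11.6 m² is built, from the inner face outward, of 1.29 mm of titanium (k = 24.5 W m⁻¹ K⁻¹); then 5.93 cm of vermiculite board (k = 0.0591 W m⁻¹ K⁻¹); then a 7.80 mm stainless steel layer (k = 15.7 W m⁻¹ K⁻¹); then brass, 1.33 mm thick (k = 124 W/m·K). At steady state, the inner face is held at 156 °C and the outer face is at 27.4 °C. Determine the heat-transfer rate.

Series thermal resistances, inner to outer:
  R_titanium = L/(kA) = 0.00129/(24.5·11.6) = 4.539×10^-6 K/W
  R_vermiculite board = L/(kA) = 0.0593/(0.0591·11.6) = 0.08650 K/W
  R_stainless steel = L/(kA) = 0.00780/(15.7·11.6) = 4.283×10^-5 K/W
  R_brass = L/(kA) = 0.00133/(124·11.6) = 9.246×10^-7 K/W
ΣR = 4.539×10^-6 + 0.08650 + 4.283×10^-5 + 9.246×10^-7 = 0.08655 K/W
Q = ΔT/ΣR = (156 °C − 27.4 °C)/0.08655 = 1490 W

Q = 1490 W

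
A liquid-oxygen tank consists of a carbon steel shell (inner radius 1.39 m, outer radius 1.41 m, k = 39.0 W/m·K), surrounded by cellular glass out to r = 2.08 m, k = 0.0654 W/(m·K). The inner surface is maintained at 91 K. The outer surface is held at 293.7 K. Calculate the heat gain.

Resistance network (inner→outer):
  R_carbon steel = (1/1.39 − 1/1.41)/(4πk) = 0.01020/(4π·39.0) = 2.082×10^-5 K/W
  R_cellular glass = (1/1.41 − 1/2.08)/(4πk) = 0.2285/(4π·0.0654) = 0.2780 K/W
ΣR = 2.082×10^-5 + 0.2780 = 0.2780 K/W
Q = ΔT/ΣR = (91 K − 293.7 K)/0.2780 = -729 W
(Negative Q ⇒ heat flows inward; heat gain = 729 W.)

Q = 729 W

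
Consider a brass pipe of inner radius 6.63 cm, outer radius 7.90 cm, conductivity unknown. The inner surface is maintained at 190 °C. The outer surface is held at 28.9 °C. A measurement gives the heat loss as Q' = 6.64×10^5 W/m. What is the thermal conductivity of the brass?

k = 115 W/m·K

ΣR = ΔT/Q' = |190 − 28.9|/6.64×10^5 = 2.426×10^-4 m·K/W
ln(r₂/r₁)/(2πk) = 2.426×10^-4 ⇒ k = 0.1753/(2π·2.426×10^-4) = 115 W/m·K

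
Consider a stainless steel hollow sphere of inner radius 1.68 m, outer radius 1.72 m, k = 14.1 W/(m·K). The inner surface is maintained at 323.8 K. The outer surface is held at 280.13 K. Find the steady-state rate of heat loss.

Q = 4πk·ΔT/(1/r₁ − 1/r₂) = 4π × 14.1 × 43.67 / (1/1.68 − 1/1.72) = 5.59×10^5 W

Q = 559 kW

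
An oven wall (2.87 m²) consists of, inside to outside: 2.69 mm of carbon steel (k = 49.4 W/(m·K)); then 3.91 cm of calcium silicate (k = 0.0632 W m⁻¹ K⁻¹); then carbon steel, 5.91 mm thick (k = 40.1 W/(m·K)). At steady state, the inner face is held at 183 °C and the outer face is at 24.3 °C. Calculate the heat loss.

Treat each layer as a resistance in series:
  R_carbon steel = L/(kA) = 0.00269/(49.4·2.87) = 1.897×10^-5 K/W
  R_calcium silicate = L/(kA) = 0.0391/(0.0632·2.87) = 0.2156 K/W
  R_carbon steel = L/(kA) = 0.00591/(40.1·2.87) = 5.135×10^-5 K/W
ΣR = 1.897×10^-5 + 0.2156 + 5.135×10^-5 = 0.2157 K/W
Q = ΔT/ΣR = (183 °C − 24.3 °C)/0.2157 = 736 W

Q = 736 W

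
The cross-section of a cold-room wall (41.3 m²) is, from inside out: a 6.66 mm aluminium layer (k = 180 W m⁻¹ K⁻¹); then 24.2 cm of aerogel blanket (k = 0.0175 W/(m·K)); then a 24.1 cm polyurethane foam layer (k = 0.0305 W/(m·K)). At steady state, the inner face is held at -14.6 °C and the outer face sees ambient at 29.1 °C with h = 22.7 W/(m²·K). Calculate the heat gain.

Q = 82.9 W

Series thermal resistances, inner to outer:
  R_aluminium = L/(kA) = 0.00666/(180·41.3) = 8.959×10^-7 K/W
  R_aerogel blanket = L/(kA) = 0.242/(0.0175·41.3) = 0.3348 K/W
  R_polyurethane foam = L/(kA) = 0.241/(0.0305·41.3) = 0.1913 K/W
  R_conv,out = 1/(hA) = 1/(22.7·41.3) = 0.001067 K/W
ΣR = 8.959×10^-7 + 0.3348 + 0.1913 + 0.001067 = 0.5272 K/W
Q = ΔT/ΣR = (-14.6 °C − 29.1 °C)/0.5272 = -82.9 W
(Negative Q ⇒ heat flows inward; heat gain = 82.9 W.)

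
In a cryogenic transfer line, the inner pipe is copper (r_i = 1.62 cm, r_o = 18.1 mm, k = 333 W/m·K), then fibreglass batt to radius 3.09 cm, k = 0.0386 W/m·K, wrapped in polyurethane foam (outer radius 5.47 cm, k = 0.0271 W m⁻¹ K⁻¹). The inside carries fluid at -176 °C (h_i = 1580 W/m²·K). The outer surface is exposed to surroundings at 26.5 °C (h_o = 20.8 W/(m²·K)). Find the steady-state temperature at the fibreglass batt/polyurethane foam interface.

Treat each layer as a resistance in series:
  R'_conv,in = 1/(2πr h) = 1/(2π·0.0162·1580) = 0.006218 m·K/W
  R'_copper = ln(0.0181/0.0162)/(2πk) = 0.1109/(2π·333) = 5.300×10^-5 m·K/W
  R'_fibreglass batt = ln(0.0309/0.0181)/(2πk) = 0.5348/(2π·0.0386) = 2.205 m·K/W
  R'_polyurethane foam = ln(0.0547/0.0309)/(2πk) = 0.5711/(2π·0.0271) = 3.354 m·K/W
  R'_conv,out = 1/(2πr h) = 1/(2π·0.0547·20.8) = 0.1399 m·K/W
ΣR = 0.006218 + 5.300×10^-5 + 2.205 + 3.354 + 0.1399 = 5.705 m·K/W
Q' = ΔT/ΣR = (-176 °C − 26.5 °C)/5.705 = -35.50 W/m
From the inner boundary to the fibreglass batt/polyurethane foam interface, ΣR_partial = 2.211 m·K/W.
T_interface = T_in − Q'·ΣR_partial = -176 °C − (-35.50)(2.211) = -97.5 °C

T = -97.5 °C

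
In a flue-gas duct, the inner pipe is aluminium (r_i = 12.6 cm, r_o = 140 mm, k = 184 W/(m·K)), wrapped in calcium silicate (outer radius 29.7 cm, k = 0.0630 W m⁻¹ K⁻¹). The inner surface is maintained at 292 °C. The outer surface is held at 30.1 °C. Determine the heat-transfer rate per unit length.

Resistance network (inner→outer):
  R'_aluminium = ln(0.140/0.126)/(2πk) = 0.1054/(2π·184) = 9.113×10^-5 m·K/W
  R'_calcium silicate = ln(0.297/0.140)/(2πk) = 0.7521/(2π·0.0630) = 1.900 m·K/W
ΣR = 9.113×10^-5 + 1.900 = 1.900 m·K/W
Q' = ΔT/ΣR = (292 °C − 30.1 °C)/1.900 = 138 W/m

Q' = 138 W/m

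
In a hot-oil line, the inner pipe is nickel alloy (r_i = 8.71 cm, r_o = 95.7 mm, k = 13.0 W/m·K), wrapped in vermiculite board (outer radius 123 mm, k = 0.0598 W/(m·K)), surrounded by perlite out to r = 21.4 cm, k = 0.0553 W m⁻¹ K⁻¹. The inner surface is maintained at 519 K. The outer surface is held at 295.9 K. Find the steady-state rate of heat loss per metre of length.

Q' = 98.6 W/m

Treat each layer as a resistance in series:
  R'_nickel alloy = ln(0.0957/0.0871)/(2πk) = 0.09416/(2π·13.0) = 0.001153 m·K/W
  R'_vermiculite board = ln(0.123/0.0957)/(2πk) = 0.2510/(2π·0.0598) = 0.6679 m·K/W
  R'_perlite = ln(0.214/0.123)/(2πk) = 0.5538/(2π·0.0553) = 1.594 m·K/W
ΣR = 0.001153 + 0.6679 + 1.594 = 2.263 m·K/W
Q' = ΔT/ΣR = (519 K − 295.9 K)/2.263 = 98.6 W/m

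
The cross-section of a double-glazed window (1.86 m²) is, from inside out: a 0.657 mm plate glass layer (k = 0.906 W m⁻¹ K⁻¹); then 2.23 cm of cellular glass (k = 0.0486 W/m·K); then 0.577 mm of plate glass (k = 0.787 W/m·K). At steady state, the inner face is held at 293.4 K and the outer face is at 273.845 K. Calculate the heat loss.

Treat each layer as a resistance in series:
  R_plate glass = L/(kA) = 6.57×10^-4/(0.906·1.86) = 3.899×10^-4 K/W
  R_cellular glass = L/(kA) = 0.0223/(0.0486·1.86) = 0.2467 K/W
  R_plate glass = L/(kA) = 5.77×10^-4/(0.787·1.86) = 3.942×10^-4 K/W
ΣR = 3.899×10^-4 + 0.2467 + 3.942×10^-4 = 0.2475 K/W
Q = ΔT/ΣR = (293.4 K − 273.845 K)/0.2475 = 79.0 W

Q = 79.0 W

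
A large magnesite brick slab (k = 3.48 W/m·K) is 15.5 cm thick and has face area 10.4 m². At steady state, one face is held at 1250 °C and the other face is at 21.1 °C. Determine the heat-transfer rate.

Q = 287 kW

Q = kA·ΔT/L = 3.48 × 10.4 × |1250 °C − 21.1 °C| / 0.155 = 2.87×10^5 W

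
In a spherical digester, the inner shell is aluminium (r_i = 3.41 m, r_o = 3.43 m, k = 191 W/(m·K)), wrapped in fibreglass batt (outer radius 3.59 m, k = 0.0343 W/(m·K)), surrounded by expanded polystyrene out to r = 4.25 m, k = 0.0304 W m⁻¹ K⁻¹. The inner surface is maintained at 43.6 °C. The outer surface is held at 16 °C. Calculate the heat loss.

Q = 192 W

Resistance network (inner→outer):
  R_aluminium = (1/3.41 − 1/3.43)/(4πk) = 0.001710/(4π·191) = 7.124×10^-7 K/W
  R_fibreglass batt = (1/3.43 − 1/3.59)/(4πk) = 0.01299/(4π·0.0343) = 0.03015 K/W
  R_expanded polystyrene = (1/3.59 − 1/4.25)/(4πk) = 0.04326/(4π·0.0304) = 0.1132 K/W
ΣR = 7.124×10^-7 + 0.03015 + 0.1132 = 0.1434 K/W
Q = ΔT/ΣR = (43.6 °C − 16 °C)/0.1434 = 192 W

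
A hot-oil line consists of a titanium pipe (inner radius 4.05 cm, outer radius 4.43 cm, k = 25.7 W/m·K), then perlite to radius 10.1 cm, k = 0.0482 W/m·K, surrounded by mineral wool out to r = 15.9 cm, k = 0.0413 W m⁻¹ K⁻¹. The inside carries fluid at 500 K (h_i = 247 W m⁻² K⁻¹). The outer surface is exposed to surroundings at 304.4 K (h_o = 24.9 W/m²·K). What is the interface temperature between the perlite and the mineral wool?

T = 382 K

Resistance network (inner→outer):
  R'_conv,in = 1/(2πr h) = 1/(2π·0.0405·247) = 0.01591 m·K/W
  R'_titanium = ln(0.0443/0.0405)/(2πk) = 0.08968/(2π·25.7) = 5.554×10^-4 m·K/W
  R'_perlite = ln(0.101/0.0443)/(2πk) = 0.8241/(2π·0.0482) = 2.721 m·K/W
  R'_mineral wool = ln(0.159/0.101)/(2πk) = 0.4538/(2π·0.0413) = 1.749 m·K/W
  R'_conv,out = 1/(2πr h) = 1/(2π·0.159·24.9) = 0.04020 m·K/W
ΣR = 0.01591 + 5.554×10^-4 + 2.721 + 1.749 + 0.04020 = 4.527 m·K/W
Q' = ΔT/ΣR = (500 K − 304.4 K)/4.527 = 43.21 W/m
From the inner boundary to the perlite/mineral wool interface, ΣR_partial = 2.737 m·K/W.
T_interface = T_in − Q'·ΣR_partial = 500 K − (43.21)(2.737) = 382 K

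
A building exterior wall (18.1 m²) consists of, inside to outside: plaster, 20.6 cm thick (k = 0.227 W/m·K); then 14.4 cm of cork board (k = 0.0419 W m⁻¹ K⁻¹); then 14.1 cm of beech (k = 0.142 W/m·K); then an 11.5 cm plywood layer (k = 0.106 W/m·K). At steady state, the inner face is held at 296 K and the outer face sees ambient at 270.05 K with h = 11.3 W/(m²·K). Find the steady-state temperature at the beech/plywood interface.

T = 274.73 K

Treat each layer as a resistance in series:
  R_plaster = L/(kA) = 0.206/(0.227·18.1) = 0.05014 K/W
  R_cork board = L/(kA) = 0.144/(0.0419·18.1) = 0.1899 K/W
  R_beech = L/(kA) = 0.141/(0.142·18.1) = 0.05486 K/W
  R_plywood = L/(kA) = 0.115/(0.106·18.1) = 0.05994 K/W
  R_conv,out = 1/(hA) = 1/(11.3·18.1) = 0.004889 K/W
ΣR = 0.05014 + 0.1899 + 0.05486 + 0.05994 + 0.004889 = 0.3597 K/W
Q = ΔT/ΣR = (296 K − 270.05 K)/0.3597 = 72.14 W
From the inner boundary to the beech/plywood interface, ΣR_partial = 0.2949 K/W.
T_interface = T_in − Q·ΣR_partial = 296 K − (72.14)(0.2949) = 274.73 K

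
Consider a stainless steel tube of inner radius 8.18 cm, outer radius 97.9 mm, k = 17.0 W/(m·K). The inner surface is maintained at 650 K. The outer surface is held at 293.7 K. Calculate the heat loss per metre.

Q' = 2πk·ΔT/ln(r₂/r₁) = 2π × 17.0 × 356.3 / ln(0.0979/0.0818) = 2.12×10^5 W/m

Q' = 212 kW/m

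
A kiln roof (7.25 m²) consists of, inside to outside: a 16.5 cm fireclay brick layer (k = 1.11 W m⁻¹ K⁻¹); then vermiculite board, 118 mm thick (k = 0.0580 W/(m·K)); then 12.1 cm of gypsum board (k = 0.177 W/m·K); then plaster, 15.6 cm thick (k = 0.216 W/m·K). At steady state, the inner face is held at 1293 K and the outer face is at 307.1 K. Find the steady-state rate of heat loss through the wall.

Treat each layer as a resistance in series:
  R_fireclay brick = L/(kA) = 0.165/(1.11·7.25) = 0.02050 K/W
  R_vermiculite board = L/(kA) = 0.118/(0.0580·7.25) = 0.2806 K/W
  R_gypsum board = L/(kA) = 0.121/(0.177·7.25) = 0.09429 K/W
  R_plaster = L/(kA) = 0.156/(0.216·7.25) = 0.09962 K/W
ΣR = 0.02050 + 0.2806 + 0.09429 + 0.09962 = 0.4950 K/W
Q = ΔT/ΣR = (1293 K − 307.1 K)/0.4950 = 1990 W

Q = 1990 W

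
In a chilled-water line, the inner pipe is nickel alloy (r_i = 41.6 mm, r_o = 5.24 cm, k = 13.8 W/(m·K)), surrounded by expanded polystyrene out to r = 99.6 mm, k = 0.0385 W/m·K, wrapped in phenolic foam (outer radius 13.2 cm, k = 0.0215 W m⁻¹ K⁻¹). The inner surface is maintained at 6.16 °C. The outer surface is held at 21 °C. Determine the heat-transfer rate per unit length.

Q' = 3.13 W/m

Treat each layer as a resistance in series:
  R'_nickel alloy = ln(0.0524/0.0416)/(2πk) = 0.2308/(2π·13.8) = 0.002662 m·K/W
  R'_expanded polystyrene = ln(0.0996/0.0524)/(2πk) = 0.6423/(2π·0.0385) = 2.655 m·K/W
  R'_phenolic foam = ln(0.132/0.0996)/(2πk) = 0.2816/(2π·0.0215) = 2.085 m·K/W
ΣR = 0.002662 + 2.655 + 2.085 = 4.743 m·K/W
Q' = ΔT/ΣR = (6.16 °C − 21 °C)/4.743 = -3.13 W/m
(Negative Q' ⇒ heat flows inward; heat gain = 3.13 W/m.)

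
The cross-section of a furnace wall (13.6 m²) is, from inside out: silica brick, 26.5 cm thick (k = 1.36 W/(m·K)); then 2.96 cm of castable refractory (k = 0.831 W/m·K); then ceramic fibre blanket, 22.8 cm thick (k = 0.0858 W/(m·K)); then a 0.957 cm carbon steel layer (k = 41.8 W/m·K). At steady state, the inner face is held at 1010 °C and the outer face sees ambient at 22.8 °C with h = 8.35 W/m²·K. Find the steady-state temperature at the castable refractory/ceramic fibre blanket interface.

T = 934 °C

Resistance network (inner→outer):
  R_silica brick = L/(kA) = 0.265/(1.36·13.6) = 0.01433 K/W
  R_castable refractory = L/(kA) = 0.0296/(0.831·13.6) = 0.002619 K/W
  R_ceramic fibre blanket = L/(kA) = 0.228/(0.0858·13.6) = 0.1954 K/W
  R_carbon steel = L/(kA) = 0.00957/(41.8·13.6) = 1.683×10^-5 K/W
  R_conv,out = 1/(hA) = 1/(8.35·13.6) = 0.008806 K/W
ΣR = 0.01433 + 0.002619 + 0.1954 + 1.683×10^-5 + 0.008806 = 0.2212 K/W
Q = ΔT/ΣR = (1010 °C − 22.8 °C)/0.2212 = 4463 W
From the inner boundary to the castable refractory/ceramic fibre blanket interface, ΣR_partial = 0.01695 K/W.
T_interface = T_in − Q·ΣR_partial = 1010 °C − (4463)(0.01695) = 934 °C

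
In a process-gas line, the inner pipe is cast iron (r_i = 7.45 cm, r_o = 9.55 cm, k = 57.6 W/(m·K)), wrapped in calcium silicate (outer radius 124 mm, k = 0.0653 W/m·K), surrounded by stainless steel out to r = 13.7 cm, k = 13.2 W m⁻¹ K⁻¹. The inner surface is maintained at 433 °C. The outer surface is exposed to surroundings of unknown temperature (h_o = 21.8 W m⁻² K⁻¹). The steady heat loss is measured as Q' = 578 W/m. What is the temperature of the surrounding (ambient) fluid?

Series resistances:
  R'_cast iron = ln(0.0955/0.0745)/(2πk) = 0.2483/(2π·57.6) = 6.862×10^-4 m·K/W
  R'_calcium silicate = ln(0.124/0.0955)/(2πk) = 0.2612/(2π·0.0653) = 0.6365 m·K/W
  R'_stainless steel = ln(0.137/0.124)/(2πk) = 0.09970/(2π·13.2) = 0.001202 m·K/W
  R'_conv,out = 1/(2πr h) = 1/(2π·0.137·21.8) = 0.05329 m·K/W
ΣR = 0.6917 m·K/W
ΔT = Q'·ΣR = 578 × 0.6917 = 399.8 K
Heat flows outward, so T_out = T_in − ΔT = 433 − 399.8 = 33.2 °C

T_out = 33.2 °C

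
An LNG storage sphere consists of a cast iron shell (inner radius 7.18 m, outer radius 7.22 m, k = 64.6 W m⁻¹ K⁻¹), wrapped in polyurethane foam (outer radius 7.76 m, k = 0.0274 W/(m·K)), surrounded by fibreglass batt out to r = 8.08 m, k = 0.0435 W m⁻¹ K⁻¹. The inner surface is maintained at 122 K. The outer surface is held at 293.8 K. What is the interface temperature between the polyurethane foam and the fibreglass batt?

Resistance network (inner→outer):
  R_cast iron = (1/7.18 − 1/7.22)/(4πk) = 7.716×10^-4/(4π·64.6) = 9.505×10^-7 K/W
  R_polyurethane foam = (1/7.22 − 1/7.76)/(4πk) = 0.009638/(4π·0.0274) = 0.02799 K/W
  R_fibreglass batt = (1/7.76 − 1/8.08)/(4πk) = 0.005104/(4π·0.0435) = 0.009336 K/W
ΣR = 9.505×10^-7 + 0.02799 + 0.009336 = 0.03733 K/W
Q = ΔT/ΣR = (122 K − 293.8 K)/0.03733 = -4602 W
From the inner boundary to the polyurethane foam/fibreglass batt interface, ΣR_partial = 0.02799 K/W.
T_interface = T_in − Q·ΣR_partial = 122 K − (-4602)(0.02799) = 250.8 K

T = 250.8 K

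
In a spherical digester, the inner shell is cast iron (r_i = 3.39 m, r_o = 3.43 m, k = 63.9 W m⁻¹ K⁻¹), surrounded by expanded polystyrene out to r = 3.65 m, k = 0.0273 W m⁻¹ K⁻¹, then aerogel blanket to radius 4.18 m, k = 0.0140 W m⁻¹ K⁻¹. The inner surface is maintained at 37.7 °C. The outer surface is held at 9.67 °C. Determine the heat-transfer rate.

Q = 113 W

Series thermal resistances, inner to outer:
  R_cast iron = (1/3.39 − 1/3.43)/(4πk) = 0.003440/(4π·63.9) = 4.284×10^-6 K/W
  R_expanded polystyrene = (1/3.43 − 1/3.65)/(4πk) = 0.01757/(4π·0.0273) = 0.05122 K/W
  R_aerogel blanket = (1/3.65 − 1/4.18)/(4πk) = 0.03474/(4π·0.0140) = 0.1975 K/W
ΣR = 4.284×10^-6 + 0.05122 + 0.1975 = 0.2487 K/W
Q = ΔT/ΣR = (37.7 °C − 9.67 °C)/0.2487 = 113 W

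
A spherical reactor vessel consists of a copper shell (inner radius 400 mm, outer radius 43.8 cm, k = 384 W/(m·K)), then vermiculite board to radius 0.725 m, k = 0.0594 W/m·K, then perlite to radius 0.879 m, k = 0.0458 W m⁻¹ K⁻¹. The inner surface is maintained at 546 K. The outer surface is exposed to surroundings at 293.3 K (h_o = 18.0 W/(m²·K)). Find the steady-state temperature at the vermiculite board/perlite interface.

T = 359.0 K

Resistance network (inner→outer):
  R_copper = (1/0.400 − 1/0.438)/(4πk) = 0.2169/(4π·384) = 4.495×10^-5 K/W
  R_vermiculite board = (1/0.438 − 1/0.725)/(4πk) = 0.9038/(4π·0.0594) = 1.211 K/W
  R_perlite = (1/0.725 − 1/0.879)/(4πk) = 0.2417/(4π·0.0458) = 0.4199 K/W
  R_conv,out = 1/(4πr²h) = 1/(4π·0.879²·18.0) = 0.005722 K/W
ΣR = 4.495×10^-5 + 1.211 + 0.4199 + 0.005722 = 1.637 K/W
Q = ΔT/ΣR = (546 K − 293.3 K)/1.637 = 154.4 W
From the inner boundary to the vermiculite board/perlite interface, ΣR_partial = 1.211 K/W.
T_interface = T_in − Q·ΣR_partial = 546 K − (154.4)(1.211) = 359.0 K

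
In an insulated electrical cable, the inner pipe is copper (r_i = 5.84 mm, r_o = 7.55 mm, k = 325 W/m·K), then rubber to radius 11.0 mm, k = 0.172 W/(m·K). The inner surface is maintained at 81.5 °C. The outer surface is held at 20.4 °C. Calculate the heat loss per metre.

Q' = 175 W/m

Series thermal resistances, inner to outer:
  R'_copper = ln(0.00755/0.00584)/(2πk) = 0.2568/(2π·325) = 1.258×10^-4 m·K/W
  R'_rubber = ln(0.0110/0.00755)/(2πk) = 0.3763/(2π·0.172) = 0.3482 m·K/W
ΣR = 1.258×10^-4 + 0.3482 = 0.3483 m·K/W
Q' = ΔT/ΣR = (81.5 °C − 20.4 °C)/0.3483 = 175 W/m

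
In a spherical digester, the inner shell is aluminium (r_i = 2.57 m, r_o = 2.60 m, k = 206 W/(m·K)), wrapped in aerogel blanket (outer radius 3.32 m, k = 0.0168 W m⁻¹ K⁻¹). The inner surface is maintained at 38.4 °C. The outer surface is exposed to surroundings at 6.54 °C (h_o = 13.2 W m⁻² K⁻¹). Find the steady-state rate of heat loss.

Series thermal resistances, inner to outer:
  R_aluminium = (1/2.57 − 1/2.60)/(4πk) = 0.004490/(4π·206) = 1.734×10^-6 K/W
  R_aerogel blanket = (1/2.60 − 1/3.32)/(4πk) = 0.08341/(4π·0.0168) = 0.3951 K/W
  R_conv,out = 1/(4πr²h) = 1/(4π·3.32²·13.2) = 5.469×10^-4 K/W
ΣR = 1.734×10^-6 + 0.3951 + 5.469×10^-4 = 0.3956 K/W
Q = ΔT/ΣR = (38.4 °C − 6.54 °C)/0.3956 = 80.5 W

Q = 80.5 W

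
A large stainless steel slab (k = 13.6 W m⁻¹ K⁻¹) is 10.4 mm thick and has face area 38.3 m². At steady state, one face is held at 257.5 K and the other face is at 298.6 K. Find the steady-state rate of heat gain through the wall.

Q = 2060 kW

Q = kA·ΔT/L = 13.6 × 38.3 × |257.5 K − 298.6 K| / 0.0104 = 2.06×10^6 W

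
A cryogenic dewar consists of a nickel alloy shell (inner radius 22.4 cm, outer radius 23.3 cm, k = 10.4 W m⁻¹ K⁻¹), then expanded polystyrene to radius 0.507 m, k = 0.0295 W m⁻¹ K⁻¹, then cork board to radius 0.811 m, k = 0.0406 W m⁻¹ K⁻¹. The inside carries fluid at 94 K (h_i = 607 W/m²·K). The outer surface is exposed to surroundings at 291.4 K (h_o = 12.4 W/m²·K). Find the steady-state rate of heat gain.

Q = 25.6 W

Resistance network (inner→outer):
  R_conv,in = 1/(4πr²h) = 1/(4π·0.224²·607) = 0.002613 K/W
  R_nickel alloy = (1/0.224 − 1/0.233)/(4πk) = 0.1724/(4π·10.4) = 0.001319 K/W
  R_expanded polystyrene = (1/0.233 − 1/0.507)/(4πk) = 2.319/(4π·0.0295) = 6.257 K/W
  R_cork board = (1/0.507 − 1/0.811)/(4πk) = 0.7393/(4π·0.0406) = 1.449 K/W
  R_conv,out = 1/(4πr²h) = 1/(4π·0.811²·12.4) = 0.009757 K/W
ΣR = 0.002613 + 0.001319 + 6.257 + 1.449 + 0.009757 = 7.720 K/W
Q = ΔT/ΣR = (94 K − 291.4 K)/7.720 = -25.6 W
(Negative Q ⇒ heat flows inward; heat gain = 25.6 W.)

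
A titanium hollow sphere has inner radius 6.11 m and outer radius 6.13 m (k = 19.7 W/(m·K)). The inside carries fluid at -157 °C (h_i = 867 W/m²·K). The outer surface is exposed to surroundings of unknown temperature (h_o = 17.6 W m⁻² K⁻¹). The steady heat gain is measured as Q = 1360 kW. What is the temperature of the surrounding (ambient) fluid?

Sum the resistances:
  R_conv,in = 1/(4πr²h) = 1/(4π·6.11²·867) = 2.459×10^-6 K/W
  R_titanium = (1/6.11 − 1/6.13)/(4πk) = 5.340×10^-4/(4π·19.7) = 2.157×10^-6 K/W
  R_conv,out = 1/(4πr²h) = 1/(4π·6.13²·17.6) = 1.203×10^-4 K/W
ΣR = 1.249×10^-4 K/W
ΔT = Q·ΣR = 1.36×10^6 × 1.249×10^-4 = 169.9 K
Heat flows inward, so T_out = T_in + ΔT = -157 + 169.9 = 12.9 °C

T_out = 12.9 °C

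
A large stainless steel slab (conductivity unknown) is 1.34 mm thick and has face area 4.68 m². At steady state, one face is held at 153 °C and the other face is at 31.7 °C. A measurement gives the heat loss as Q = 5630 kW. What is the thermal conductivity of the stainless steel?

k = 13.3 W/m·K

ΣR = ΔT/Q = |153 − 31.7|/5.63×10^6 = 2.155×10^-5 K/W
L/(kA) = 2.155×10^-5 ⇒ k = 0.00134/(2.155×10^-5·4.68) = 13.3 W/m·K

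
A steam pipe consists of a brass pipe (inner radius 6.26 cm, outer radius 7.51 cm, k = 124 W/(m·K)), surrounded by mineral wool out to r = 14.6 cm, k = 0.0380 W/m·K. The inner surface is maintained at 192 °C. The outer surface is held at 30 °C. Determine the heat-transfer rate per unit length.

Resistance network (inner→outer):
  R'_brass = ln(0.0751/0.0626)/(2πk) = 0.1821/(2π·124) = 2.337×10^-4 m·K/W
  R'_mineral wool = ln(0.146/0.0751)/(2πk) = 0.6648/(2π·0.0380) = 2.784 m·K/W
ΣR = 2.337×10^-4 + 2.784 = 2.784 m·K/W
Q' = ΔT/ΣR = (192 °C − 30 °C)/2.784 = 58.2 W/m

Q' = 58.2 W/m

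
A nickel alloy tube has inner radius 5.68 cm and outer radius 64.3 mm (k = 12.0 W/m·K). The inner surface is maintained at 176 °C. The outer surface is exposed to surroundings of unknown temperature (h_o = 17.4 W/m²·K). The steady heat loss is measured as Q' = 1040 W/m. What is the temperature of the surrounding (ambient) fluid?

T_out = 26.3 °C

Series resistances:
  R'_nickel alloy = ln(0.0643/0.0568)/(2πk) = 0.1240/(2π·12.0) = 0.001645 m·K/W
  R'_conv,out = 1/(2πr h) = 1/(2π·0.0643·17.4) = 0.1423 m·K/W
ΣR = 0.1439 m·K/W
ΔT = Q'·ΣR = 1040 × 0.1439 = 149.7 K
Heat flows outward, so T_out = T_in − ΔT = 176 − 149.7 = 26.3 °C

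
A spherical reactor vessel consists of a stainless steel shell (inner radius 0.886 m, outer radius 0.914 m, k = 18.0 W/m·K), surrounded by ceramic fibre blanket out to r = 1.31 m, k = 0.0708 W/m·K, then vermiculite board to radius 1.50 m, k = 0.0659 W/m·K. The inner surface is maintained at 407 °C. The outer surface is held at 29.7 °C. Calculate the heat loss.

Q = 772 W

Series thermal resistances, inner to outer:
  R_stainless steel = (1/0.886 − 1/0.914)/(4πk) = 0.03458/(4π·18.0) = 1.529×10^-4 K/W
  R_ceramic fibre blanket = (1/0.914 − 1/1.31)/(4πk) = 0.3307/(4π·0.0708) = 0.3717 K/W
  R_vermiculite board = (1/1.31 − 1/1.50)/(4πk) = 0.09669/(4π·0.0659) = 0.1168 K/W
ΣR = 1.529×10^-4 + 0.3717 + 0.1168 = 0.4887 K/W
Q = ΔT/ΣR = (407 °C − 29.7 °C)/0.4887 = 772 W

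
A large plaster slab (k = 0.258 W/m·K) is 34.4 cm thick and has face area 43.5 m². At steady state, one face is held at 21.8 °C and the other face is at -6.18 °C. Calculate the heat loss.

Q = kA·ΔT/L = 0.258 × 43.5 × |21.8 °C − -6.18 °C| / 0.344 = 913 W

Q = 913 W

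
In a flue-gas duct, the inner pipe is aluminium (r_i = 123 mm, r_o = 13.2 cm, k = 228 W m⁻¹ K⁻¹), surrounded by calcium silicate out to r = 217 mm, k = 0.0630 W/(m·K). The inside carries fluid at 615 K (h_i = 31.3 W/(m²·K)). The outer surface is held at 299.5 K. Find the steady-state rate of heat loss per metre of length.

Treat each layer as a resistance in series:
  R'_conv,in = 1/(2πr h) = 1/(2π·0.123·31.3) = 0.04134 m·K/W
  R'_aluminium = ln(0.132/0.123)/(2πk) = 0.07062/(2π·228) = 4.929×10^-5 m·K/W
  R'_calcium silicate = ln(0.217/0.132)/(2πk) = 0.4971/(2π·0.0630) = 1.256 m·K/W
ΣR = 0.04134 + 4.929×10^-5 + 1.256 = 1.297 m·K/W
Q' = ΔT/ΣR = (615 K − 299.5 K)/1.297 = 243 W/m

Q' = 243 W/m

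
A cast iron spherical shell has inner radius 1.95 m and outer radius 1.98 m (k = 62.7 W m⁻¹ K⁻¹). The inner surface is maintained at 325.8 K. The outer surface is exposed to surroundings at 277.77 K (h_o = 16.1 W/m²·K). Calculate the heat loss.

Series thermal resistances, inner to outer:
  R_cast iron = (1/1.95 − 1/1.98)/(4πk) = 0.007770/(4π·62.7) = 9.862×10^-6 K/W
  R_conv,out = 1/(4πr²h) = 1/(4π·1.98²·16.1) = 0.001261 K/W
ΣR = 9.862×10^-6 + 0.001261 = 0.001271 K/W
Q = ΔT/ΣR = (325.8 K − 277.77 K)/0.001271 = 37800 W

Q = 37800 W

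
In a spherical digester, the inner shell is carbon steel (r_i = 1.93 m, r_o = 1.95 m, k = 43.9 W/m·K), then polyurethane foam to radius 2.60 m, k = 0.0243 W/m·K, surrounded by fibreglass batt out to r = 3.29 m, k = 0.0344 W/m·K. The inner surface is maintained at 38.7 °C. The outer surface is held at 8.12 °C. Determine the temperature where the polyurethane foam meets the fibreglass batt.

Resistance network (inner→outer):
  R_carbon steel = (1/1.93 − 1/1.95)/(4πk) = 0.005314/(4π·43.9) = 9.633×10^-6 K/W
  R_polyurethane foam = (1/1.95 − 1/2.60)/(4πk) = 0.1282/(4π·0.0243) = 0.4198 K/W
  R_fibreglass batt = (1/2.60 − 1/3.29)/(4πk) = 0.08066/(4π·0.0344) = 0.1866 K/W
ΣR = 9.633×10^-6 + 0.4198 + 0.1866 = 0.6064 K/W
Q = ΔT/ΣR = (38.7 °C − 8.12 °C)/0.6064 = 50.43 W
From the inner boundary to the polyurethane foam/fibreglass batt interface, ΣR_partial = 0.4198 K/W.
T_interface = T_in − Q·ΣR_partial = 38.7 °C − (50.43)(0.4198) = 17.5 °C

T = 17.5 °C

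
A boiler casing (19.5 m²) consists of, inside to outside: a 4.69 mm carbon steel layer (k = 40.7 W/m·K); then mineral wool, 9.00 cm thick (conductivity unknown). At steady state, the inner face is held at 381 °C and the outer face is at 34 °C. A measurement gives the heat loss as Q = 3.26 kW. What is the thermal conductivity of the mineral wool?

ΣR = ΔT/Q = |381 − 34|/3260 = 0.1064 K/W
Known resistances:
  R_carbon steel = L/(kA) = 0.00469/(40.7·19.5) = 5.909×10^-6 K/W
R_mineral wool = ΣR − ΣR_known = 0.1064 − 5.909×10^-6 = 0.1064 K/W
L/(kA) = 0.1064 ⇒ k = 0.0900/(0.1064·19.5) = 0.0434 W/m·K

k = 0.0434 W/m·K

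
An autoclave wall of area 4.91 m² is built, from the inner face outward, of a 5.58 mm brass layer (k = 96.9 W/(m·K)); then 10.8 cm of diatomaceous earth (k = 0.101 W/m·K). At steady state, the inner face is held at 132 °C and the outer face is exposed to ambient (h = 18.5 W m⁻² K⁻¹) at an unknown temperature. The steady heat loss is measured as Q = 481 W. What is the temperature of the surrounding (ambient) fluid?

Sum the resistances:
  R_brass = L/(kA) = 0.00558/(96.9·4.91) = 1.173×10^-5 K/W
  R_diatomaceous earth = L/(kA) = 0.108/(0.101·4.91) = 0.2178 K/W
  R_conv,out = 1/(hA) = 1/(18.5·4.91) = 0.01101 K/W
ΣR = 0.2288 K/W
ΔT = Q·ΣR = 481 × 0.2288 = 110.1 K
Heat flows outward, so T_out = T_in − ΔT = 132 − 110.1 = 21.9 °C

T_out = 21.9 °C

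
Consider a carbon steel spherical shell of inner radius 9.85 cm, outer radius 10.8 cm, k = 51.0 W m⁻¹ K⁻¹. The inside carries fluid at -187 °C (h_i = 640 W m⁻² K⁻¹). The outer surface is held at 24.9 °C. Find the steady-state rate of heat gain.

Q = 14.9 kW

Series thermal resistances, inner to outer:
  R_conv,in = 1/(4πr²h) = 1/(4π·0.0985²·640) = 0.01282 K/W
  R_carbon steel = (1/0.0985 − 1/0.108)/(4πk) = 0.8930/(4π·51.0) = 0.001393 K/W
ΣR = 0.01282 + 0.001393 = 0.01421 K/W
Q = ΔT/ΣR = (-187 °C − 24.9 °C)/0.01421 = -14900 W
(Negative Q ⇒ heat flows inward; heat gain = 14900 W.)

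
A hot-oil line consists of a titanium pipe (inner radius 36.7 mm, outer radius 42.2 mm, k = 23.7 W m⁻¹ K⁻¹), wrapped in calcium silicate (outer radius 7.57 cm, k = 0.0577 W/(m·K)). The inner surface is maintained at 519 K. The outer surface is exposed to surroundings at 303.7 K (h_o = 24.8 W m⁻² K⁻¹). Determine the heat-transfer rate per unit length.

Series thermal resistances, inner to outer:
  R'_titanium = ln(0.0422/0.0367)/(2πk) = 0.1396/(2π·23.7) = 9.378×10^-4 m·K/W
  R'_calcium silicate = ln(0.0757/0.0422)/(2πk) = 0.5844/(2π·0.0577) = 1.612 m·K/W
  R'_conv,out = 1/(2πr h) = 1/(2π·0.0757·24.8) = 0.08478 m·K/W
ΣR = 9.378×10^-4 + 1.612 + 0.08478 = 1.698 m·K/W
Q' = ΔT/ΣR = (519 K − 303.7 K)/1.698 = 127 W/m

Q' = 127 W/m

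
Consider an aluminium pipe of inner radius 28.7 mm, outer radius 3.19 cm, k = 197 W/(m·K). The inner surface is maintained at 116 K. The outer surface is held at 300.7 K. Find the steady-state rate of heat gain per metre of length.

Q' = 2.16×10^6 W/m

Q' = 2πk·ΔT/ln(r₂/r₁) = 2π × 197 × 184.7 / ln(0.0319/0.0287) = 2.16×10^6 W/m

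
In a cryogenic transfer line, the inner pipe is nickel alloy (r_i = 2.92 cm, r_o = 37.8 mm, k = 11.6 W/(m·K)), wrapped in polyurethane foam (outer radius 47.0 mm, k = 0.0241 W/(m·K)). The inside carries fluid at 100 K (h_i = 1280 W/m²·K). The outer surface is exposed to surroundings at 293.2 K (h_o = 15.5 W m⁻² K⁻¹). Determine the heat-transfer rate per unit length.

Series thermal resistances, inner to outer:
  R'_conv,in = 1/(2πr h) = 1/(2π·0.0292·1280) = 0.004258 m·K/W
  R'_nickel alloy = ln(0.0378/0.0292)/(2πk) = 0.2581/(2π·11.6) = 0.003542 m·K/W
  R'_polyurethane foam = ln(0.0470/0.0378)/(2πk) = 0.2178/(2π·0.0241) = 1.439 m·K/W
  R'_conv,out = 1/(2πr h) = 1/(2π·0.0470·15.5) = 0.2185 m·K/W
ΣR = 0.004258 + 0.003542 + 1.439 + 0.2185 = 1.665 m·K/W
Q' = ΔT/ΣR = (100 K − 293.2 K)/1.665 = -116 W/m
(Negative Q' ⇒ heat flows inward; heat gain = 116 W/m.)

Q' = 116 W/m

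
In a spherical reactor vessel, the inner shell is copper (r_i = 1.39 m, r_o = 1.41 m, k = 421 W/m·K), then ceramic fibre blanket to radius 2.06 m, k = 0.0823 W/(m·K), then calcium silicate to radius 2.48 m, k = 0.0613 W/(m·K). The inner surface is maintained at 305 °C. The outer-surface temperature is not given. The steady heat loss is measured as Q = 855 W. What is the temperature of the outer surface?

Sum the resistances:
  R_copper = (1/1.39 − 1/1.41)/(4πk) = 0.01020/(4π·421) = 1.929×10^-6 K/W
  R_ceramic fibre blanket = (1/1.41 − 1/2.06)/(4πk) = 0.2238/(4π·0.0823) = 0.2164 K/W
  R_calcium silicate = (1/2.06 − 1/2.48)/(4πk) = 0.08221/(4π·0.0613) = 0.1067 K/W
ΣR = 0.3231 K/W
ΔT = Q·ΣR = 855 × 0.3231 = 276.3 K
Heat flows outward, so T_out = T_in − ΔT = 305 − 276.3 = 28.7 °C

T_out = 28.7 °C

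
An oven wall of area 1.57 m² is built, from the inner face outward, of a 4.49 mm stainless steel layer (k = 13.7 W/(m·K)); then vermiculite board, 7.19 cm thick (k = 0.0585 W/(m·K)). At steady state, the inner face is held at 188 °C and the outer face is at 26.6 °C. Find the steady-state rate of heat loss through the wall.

Series thermal resistances, inner to outer:
  R_stainless steel = L/(kA) = 0.00449/(13.7·1.57) = 2.087×10^-4 K/W
  R_vermiculite board = L/(kA) = 0.0719/(0.0585·1.57) = 0.7828 K/W
ΣR = 2.087×10^-4 + 0.7828 = 0.7830 K/W
Q = ΔT/ΣR = (188 °C − 26.6 °C)/0.7830 = 206 W

Q = 206 W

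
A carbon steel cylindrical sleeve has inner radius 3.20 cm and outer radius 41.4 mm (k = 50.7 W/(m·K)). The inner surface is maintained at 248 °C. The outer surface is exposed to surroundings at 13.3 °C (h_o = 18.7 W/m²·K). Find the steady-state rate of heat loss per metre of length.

Q' = 1140 W/m

Resistance network (inner→outer):
  R'_carbon steel = ln(0.0414/0.0320)/(2πk) = 0.2575/(2π·50.7) = 8.085×10^-4 m·K/W
  R'_conv,out = 1/(2πr h) = 1/(2π·0.0414·18.7) = 0.2056 m·K/W
ΣR = 8.085×10^-4 + 0.2056 = 0.2064 m·K/W
Q' = ΔT/ΣR = (248 °C − 13.3 °C)/0.2064 = 1140 W/m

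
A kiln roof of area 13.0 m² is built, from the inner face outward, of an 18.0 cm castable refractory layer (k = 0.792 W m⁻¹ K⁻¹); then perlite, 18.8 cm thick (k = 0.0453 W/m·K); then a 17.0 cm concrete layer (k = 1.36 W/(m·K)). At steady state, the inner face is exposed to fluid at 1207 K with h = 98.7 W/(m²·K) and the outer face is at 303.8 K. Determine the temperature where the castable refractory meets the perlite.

Series thermal resistances, inner to outer:
  R_conv,in = 1/(hA) = 1/(98.7·13.0) = 7.794×10^-4 K/W
  R_castable refractory = L/(kA) = 0.180/(0.792·13.0) = 0.01748 K/W
  R_perlite = L/(kA) = 0.188/(0.0453·13.0) = 0.3192 K/W
  R_concrete = L/(kA) = 0.170/(1.36·13.0) = 0.009615 K/W
ΣR = 7.794×10^-4 + 0.01748 + 0.3192 + 0.009615 = 0.3471 K/W
Q = ΔT/ΣR = (1207 K − 303.8 K)/0.3471 = 2602 W
From the inner boundary to the castable refractory/perlite interface, ΣR_partial = 0.01826 K/W.
T_interface = T_in − Q·ΣR_partial = 1207 K − (2602)(0.01826) = 1159 K

T = 1159 K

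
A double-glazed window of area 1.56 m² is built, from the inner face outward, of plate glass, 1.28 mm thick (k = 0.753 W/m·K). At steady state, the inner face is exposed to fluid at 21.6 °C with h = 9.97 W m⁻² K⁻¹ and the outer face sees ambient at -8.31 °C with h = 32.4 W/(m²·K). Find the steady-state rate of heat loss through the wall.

Resistance network (inner→outer):
  R_conv,in = 1/(hA) = 1/(9.97·1.56) = 0.06430 K/W
  R_plate glass = L/(kA) = 0.00128/(0.753·1.56) = 0.001090 K/W
  R_conv,out = 1/(hA) = 1/(32.4·1.56) = 0.01978 K/W
ΣR = 0.06430 + 0.001090 + 0.01978 = 0.08517 K/W
Q = ΔT/ΣR = (21.6 °C − -8.31 °C)/0.08517 = 351 W

Q = 351 W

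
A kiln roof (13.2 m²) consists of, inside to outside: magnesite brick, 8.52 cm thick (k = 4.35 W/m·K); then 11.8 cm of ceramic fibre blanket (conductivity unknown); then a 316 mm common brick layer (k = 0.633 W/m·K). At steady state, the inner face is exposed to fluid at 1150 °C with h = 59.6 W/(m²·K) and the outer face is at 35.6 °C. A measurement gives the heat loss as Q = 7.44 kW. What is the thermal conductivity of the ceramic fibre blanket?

ΣR = ΔT/Q = |1150 − 35.6|/7440 = 0.1498 K/W
Known resistances:
  R_conv,in = 1/(hA) = 1/(59.6·13.2) = 0.001271 K/W
  R_magnesite brick = L/(kA) = 0.0852/(4.35·13.2) = 0.001484 K/W
  R_common brick = L/(kA) = 0.316/(0.633·13.2) = 0.03782 K/W
R_ceramic fibre blanket = ΣR − ΣR_known = 0.1498 − 0.04057 = 0.1092 K/W
L/(kA) = 0.1092 ⇒ k = 0.118/(0.1092·13.2) = 0.0819 W/m·K

k = 0.0819 W/m·K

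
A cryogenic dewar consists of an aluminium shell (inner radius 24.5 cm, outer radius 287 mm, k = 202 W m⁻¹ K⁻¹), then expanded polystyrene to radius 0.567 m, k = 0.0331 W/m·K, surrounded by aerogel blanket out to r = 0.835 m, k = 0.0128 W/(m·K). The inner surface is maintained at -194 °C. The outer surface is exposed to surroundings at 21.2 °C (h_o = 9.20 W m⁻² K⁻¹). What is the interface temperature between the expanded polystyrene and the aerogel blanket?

Treat each layer as a resistance in series:
  R_aluminium = (1/0.245 − 1/0.287)/(4πk) = 0.5973/(4π·202) = 2.353×10^-4 K/W
  R_expanded polystyrene = (1/0.287 − 1/0.567)/(4πk) = 1.721/(4π·0.0331) = 4.137 K/W
  R_aerogel blanket = (1/0.567 − 1/0.835)/(4πk) = 0.5661/(4π·0.0128) = 3.519 K/W
  R_conv,out = 1/(4πr²h) = 1/(4π·0.835²·9.20) = 0.01241 K/W
ΣR = 2.353×10^-4 + 4.137 + 3.519 + 0.01241 = 7.669 K/W
Q = ΔT/ΣR = (-194 °C − 21.2 °C)/7.669 = -28.06 W
From the inner boundary to the expanded polystyrene/aerogel blanket interface, ΣR_partial = 4.137 K/W.
T_interface = T_in − Q·ΣR_partial = -194 °C − (-28.06)(4.137) = -77.9 °C

T = -77.9 °C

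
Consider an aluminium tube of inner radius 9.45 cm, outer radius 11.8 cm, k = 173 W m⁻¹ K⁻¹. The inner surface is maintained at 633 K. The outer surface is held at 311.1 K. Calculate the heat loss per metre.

Q' = 2πk·ΔT/ln(r₂/r₁) = 2π × 173 × 321.9 / ln(0.118/0.0945) = 1.58×10^6 W/m

Q' = 1580 kW/m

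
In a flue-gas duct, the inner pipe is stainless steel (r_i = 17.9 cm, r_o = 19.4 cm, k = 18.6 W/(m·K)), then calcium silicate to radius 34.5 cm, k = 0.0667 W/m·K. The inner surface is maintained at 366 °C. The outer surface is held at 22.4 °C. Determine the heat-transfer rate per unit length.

Resistance network (inner→outer):
  R'_stainless steel = ln(0.194/0.179)/(2πk) = 0.08047/(2π·18.6) = 6.886×10^-4 m·K/W
  R'_calcium silicate = ln(0.345/0.194)/(2πk) = 0.5757/(2π·0.0667) = 1.374 m·K/W
ΣR = 6.886×10^-4 + 1.374 = 1.375 m·K/W
Q' = ΔT/ΣR = (366 °C − 22.4 °C)/1.375 = 250 W/m

Q' = 250 W/m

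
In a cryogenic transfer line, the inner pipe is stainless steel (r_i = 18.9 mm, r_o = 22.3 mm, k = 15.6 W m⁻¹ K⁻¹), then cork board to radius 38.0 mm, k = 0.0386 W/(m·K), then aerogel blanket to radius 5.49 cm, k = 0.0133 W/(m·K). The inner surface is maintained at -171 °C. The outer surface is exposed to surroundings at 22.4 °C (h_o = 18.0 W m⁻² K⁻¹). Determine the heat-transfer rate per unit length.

Resistance network (inner→outer):
  R'_stainless steel = ln(0.0223/0.0189)/(2πk) = 0.1654/(2π·15.6) = 0.001688 m·K/W
  R'_cork board = ln(0.0380/0.0223)/(2πk) = 0.5330/(2π·0.0386) = 2.198 m·K/W
  R'_aerogel blanket = ln(0.0549/0.0380)/(2πk) = 0.3679/(2π·0.0133) = 4.403 m·K/W
  R'_conv,out = 1/(2πr h) = 1/(2π·0.0549·18.0) = 0.1611 m·K/W
ΣR = 0.001688 + 2.198 + 4.403 + 0.1611 = 6.764 m·K/W
Q' = ΔT/ΣR = (-171 °C − 22.4 °C)/6.764 = -28.6 W/m
(Negative Q' ⇒ heat flows inward; heat gain = 28.6 W/m.)

Q' = 28.6 W/m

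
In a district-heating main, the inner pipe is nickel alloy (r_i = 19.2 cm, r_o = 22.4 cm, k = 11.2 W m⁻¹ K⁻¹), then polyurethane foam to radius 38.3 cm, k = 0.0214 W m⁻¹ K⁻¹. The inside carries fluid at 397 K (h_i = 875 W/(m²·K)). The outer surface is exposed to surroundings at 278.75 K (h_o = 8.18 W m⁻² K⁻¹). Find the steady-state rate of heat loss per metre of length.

Resistance network (inner→outer):
  R'_conv,in = 1/(2πr h) = 1/(2π·0.192·875) = 9.474×10^-4 m·K/W
  R'_nickel alloy = ln(0.224/0.192)/(2πk) = 0.1542/(2π·11.2) = 0.002191 m·K/W
  R'_polyurethane foam = ln(0.383/0.224)/(2πk) = 0.5364/(2π·0.0214) = 3.989 m·K/W
  R'_conv,out = 1/(2πr h) = 1/(2π·0.383·8.18) = 0.05080 m·K/W
ΣR = 9.474×10^-4 + 0.002191 + 3.989 + 0.05080 = 4.043 m·K/W
Q' = ΔT/ΣR = (397 K − 278.75 K)/4.043 = 29.2 W/m

Q' = 29.2 W/m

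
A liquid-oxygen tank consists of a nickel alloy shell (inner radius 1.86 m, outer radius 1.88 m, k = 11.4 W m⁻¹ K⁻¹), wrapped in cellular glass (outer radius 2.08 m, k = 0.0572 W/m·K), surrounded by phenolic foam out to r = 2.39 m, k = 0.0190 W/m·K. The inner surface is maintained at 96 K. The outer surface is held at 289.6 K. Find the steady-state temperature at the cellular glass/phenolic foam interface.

T = 137 K

Series thermal resistances, inner to outer:
  R_nickel alloy = (1/1.86 − 1/1.88)/(4πk) = 0.005720/(4π·11.4) = 3.992×10^-5 K/W
  R_cellular glass = (1/1.88 − 1/2.08)/(4πk) = 0.05115/(4π·0.0572) = 0.07115 K/W
  R_phenolic foam = (1/2.08 − 1/2.39)/(4πk) = 0.06236/(4π·0.0190) = 0.2612 K/W
ΣR = 3.992×10^-5 + 0.07115 + 0.2612 = 0.3324 K/W
Q = ΔT/ΣR = (96 K − 289.6 K)/0.3324 = -582.4 W
From the inner boundary to the cellular glass/phenolic foam interface, ΣR_partial = 0.07119 K/W.
T_interface = T_in − Q·ΣR_partial = 96 K − (-582.4)(0.07119) = 137 K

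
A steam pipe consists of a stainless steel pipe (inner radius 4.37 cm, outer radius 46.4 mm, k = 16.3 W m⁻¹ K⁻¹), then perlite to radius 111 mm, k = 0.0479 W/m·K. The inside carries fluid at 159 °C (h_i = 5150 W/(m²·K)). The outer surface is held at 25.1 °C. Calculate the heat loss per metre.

Treat each layer as a resistance in series:
  R'_conv,in = 1/(2πr h) = 1/(2π·0.0437·5150) = 7.072×10^-4 m·K/W
  R'_stainless steel = ln(0.0464/0.0437)/(2πk) = 0.05995/(2π·16.3) = 5.854×10^-4 m·K/W
  R'_perlite = ln(0.111/0.0464)/(2πk) = 0.8722/(2π·0.0479) = 2.898 m·K/W
ΣR = 7.072×10^-4 + 5.854×10^-4 + 2.898 = 2.899 m·K/W
Q' = ΔT/ΣR = (159 °C − 25.1 °C)/2.899 = 46.2 W/m

Q' = 46.2 W/m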